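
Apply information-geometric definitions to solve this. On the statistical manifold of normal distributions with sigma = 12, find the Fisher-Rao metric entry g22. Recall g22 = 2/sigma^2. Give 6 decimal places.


For the 2-parameter normal family, the Fisher metric has:
  g11 = 1/sigma^2, g22 = 2/sigma^2.
sigma = 12, sigma^2 = 144.
g22 = 0.013889

0.013889


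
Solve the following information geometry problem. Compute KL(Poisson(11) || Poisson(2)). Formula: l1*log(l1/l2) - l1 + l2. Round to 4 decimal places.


KL divergence for Poisson:
KL = l1*log(l1/l2) - l1 + l2.
l1 = 11, l2 = 2.
log(11/2) = 1.704748.
l1*log(l1/l2) = 11 * 1.704748 = 18.752229.
KL = 18.752229 - 11 + 2 = 9.7522

9.7522


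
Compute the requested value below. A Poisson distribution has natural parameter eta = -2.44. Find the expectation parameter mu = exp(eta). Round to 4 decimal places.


Expectation parameter for Poisson exponential family:
mu = exp(eta).
eta = -2.44.
mu = exp(-2.44) = 0.0872

0.0872


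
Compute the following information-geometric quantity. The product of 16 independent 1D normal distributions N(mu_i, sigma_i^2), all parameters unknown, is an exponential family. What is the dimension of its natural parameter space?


Exponential family dimension calculation:
Each univariate normal has two natural parameters (mu/sigma^2 and -1/(2 sigma^2)).
With 16 independent components, dim = 2 * 16 = 32.

32


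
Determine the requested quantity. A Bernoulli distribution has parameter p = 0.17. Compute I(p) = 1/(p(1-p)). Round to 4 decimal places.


For Bernoulli(p), Fisher information is I(p) = 1/(p*(1-p)).
p = 0.17, 1-p = 0.83.
p*(1-p) = 0.1411.
I(p) = 1/0.1411 = 7.0872

7.0872


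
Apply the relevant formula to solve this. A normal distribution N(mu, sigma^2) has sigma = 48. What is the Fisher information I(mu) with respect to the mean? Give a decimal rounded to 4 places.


The Fisher information for the mean of a normal distribution is I(mu) = 1/sigma^2.
sigma = 48, so sigma^2 = 2304.
I(mu) = 1/2304 = 0.0004

0.0004


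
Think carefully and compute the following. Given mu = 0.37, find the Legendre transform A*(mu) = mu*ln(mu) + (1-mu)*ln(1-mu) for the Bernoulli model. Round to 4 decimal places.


Legendre transform for Bernoulli:
A*(mu) = mu*log(mu) + (1-mu)*log(1-mu).
mu = 0.37, 1-mu = 0.63.
mu*log(mu) = 0.37*log(0.37) = -0.367873.
(1-mu)*log(1-mu) = 0.63*log(0.63) = -0.291082.
A* = -0.367873 + -0.291082 = -0.6590

-0.6590


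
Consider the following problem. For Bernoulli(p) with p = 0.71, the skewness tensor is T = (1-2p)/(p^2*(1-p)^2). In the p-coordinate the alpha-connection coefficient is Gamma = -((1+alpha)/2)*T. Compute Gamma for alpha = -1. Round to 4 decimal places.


Skewness (Amari-Chentsov) tensor: T = (1-2p)/(p^2*(1-p)^2).
p = 0.71, 1-2p = -0.42, p^2 = 0.5041, (1-p)^2 = 0.0841.
T = -0.42/(0.5041 * 0.0841) = -9.906873.
In the p-coordinate, Gamma^(alpha) = Gamma^(0) - (alpha/2)*T with Gamma^(0) = (1/2)*g'(p) = -T/2,
so Gamma^(alpha) = -((1+alpha)/2)*T.
alpha = -1, -(1+alpha)/2 = 0.0.
Gamma = 0.0 * -9.906873 = 0.0000

0.0000


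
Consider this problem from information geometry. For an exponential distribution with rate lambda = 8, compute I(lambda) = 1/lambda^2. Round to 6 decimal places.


Fisher information for exponential: I(lambda) = 1/lambda^2.
lambda = 8, lambda^2 = 64.
I = 1/64 = 0.015625

0.015625


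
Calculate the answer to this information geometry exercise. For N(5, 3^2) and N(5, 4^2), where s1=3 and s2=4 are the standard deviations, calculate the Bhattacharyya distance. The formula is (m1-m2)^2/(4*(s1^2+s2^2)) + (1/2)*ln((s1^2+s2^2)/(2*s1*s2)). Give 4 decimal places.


Bhattacharyya distance between two Gaussians:
DB = (m1-m2)^2/(4*(s1^2+s2^2)) + (1/2)*ln((s1^2+s2^2)/(2*s1*s2)).
(m1-m2)^2 = (0)^2 = 0.
s1^2+s2^2 = 9 + 16 = 25.
term1 = 0/100 = 0.0.
term2 = 0.5*ln(25/24.0) = 0.020411.
DB = 0.0 + 0.020411 = 0.0204

0.0204


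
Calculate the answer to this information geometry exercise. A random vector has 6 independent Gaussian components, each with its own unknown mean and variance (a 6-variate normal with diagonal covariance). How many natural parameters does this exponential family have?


Exponential family dimension calculation:
Each univariate normal has two natural parameters (mu/sigma^2 and -1/(2 sigma^2)).
With 6 independent components, dim = 2 * 6 = 12.

12


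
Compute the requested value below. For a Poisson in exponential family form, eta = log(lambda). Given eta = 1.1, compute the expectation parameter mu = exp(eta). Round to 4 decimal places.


Expectation parameter for Poisson exponential family:
mu = exp(eta).
eta = 1.1.
mu = exp(1.1) = 3.0042

3.0042


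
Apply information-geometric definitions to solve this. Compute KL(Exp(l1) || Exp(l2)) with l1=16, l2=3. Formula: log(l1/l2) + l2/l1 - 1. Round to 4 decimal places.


KL divergence for exponential family:
KL = log(l1/l2) + l2/l1 - 1.
log(16/3) = 1.673976.
3/16 = 0.1875.
KL = 1.673976 + 0.1875 - 1 = 0.8615

0.8615


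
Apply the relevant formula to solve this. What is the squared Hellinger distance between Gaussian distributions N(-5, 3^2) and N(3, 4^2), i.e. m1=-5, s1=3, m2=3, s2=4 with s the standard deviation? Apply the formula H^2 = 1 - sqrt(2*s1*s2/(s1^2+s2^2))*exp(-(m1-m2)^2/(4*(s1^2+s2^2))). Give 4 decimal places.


Squared Hellinger distance for Gaussians:
H^2 = 1 - sqrt(2*s1*s2/(s1^2+s2^2)) * exp(-(m1-m2)^2/(4*(s1^2+s2^2))).
s1^2 = 9, s2^2 = 16, s1^2+s2^2 = 25.
sqrt(2*3*4/(25)) = 0.979796.
(m1-m2)^2 = (-8)^2 = 64.
exp(-64/(4*25)) = exp(-0.64) = 0.527292.
H^2 = 1 - 0.979796*0.527292 = 0.4834

0.4834


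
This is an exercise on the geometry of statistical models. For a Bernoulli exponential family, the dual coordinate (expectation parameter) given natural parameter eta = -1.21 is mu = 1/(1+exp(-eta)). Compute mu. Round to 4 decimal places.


Dual coordinate (expectation parameter) for Bernoulli:
mu = 1/(1+exp(-eta)).
eta = -1.21.
exp(-eta) = exp(1.21) = 3.353485.
mu = 1/(1+3.353485) = 0.2297

0.2297


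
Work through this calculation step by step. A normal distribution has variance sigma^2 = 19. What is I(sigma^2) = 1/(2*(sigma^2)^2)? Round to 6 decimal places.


Fisher information for variance: I(sigma^2) = 1/(2*sigma^4).
sigma^2 = 19, so sigma^4 = 361.
I = 1/(2*361) = 1/722 = 0.001385

0.001385


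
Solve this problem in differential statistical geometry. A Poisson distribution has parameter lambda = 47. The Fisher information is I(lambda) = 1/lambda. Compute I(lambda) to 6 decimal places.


Fisher information for Poisson: I(lambda) = 1/lambda.
lambda = 47.
I(lambda) = 1/47 = 0.021277

0.021277


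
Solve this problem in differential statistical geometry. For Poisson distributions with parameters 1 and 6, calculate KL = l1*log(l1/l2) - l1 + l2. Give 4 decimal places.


KL divergence for Poisson:
KL = l1*log(l1/l2) - l1 + l2.
l1 = 1, l2 = 6.
log(1/6) = -1.791759.
l1*log(l1/l2) = 1 * -1.791759 = -1.791759.
KL = -1.791759 - 1 + 6 = 3.2082

3.2082


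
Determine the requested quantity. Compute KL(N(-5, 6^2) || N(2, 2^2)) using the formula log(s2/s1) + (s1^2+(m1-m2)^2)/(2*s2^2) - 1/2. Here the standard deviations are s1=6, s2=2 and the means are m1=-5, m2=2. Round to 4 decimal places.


KL divergence between normal distributions:
KL = log(s2/s1) + (s1^2 + (m1-m2)^2)/(2*s2^2) - 1/2.
log(2/6) = -1.098612.
(6^2 + (-5-2)^2)/(2*2^2) = (36 + 49)/8 = 10.625.
KL = -1.098612 + 10.625 - 0.5 = 9.0264

9.0264


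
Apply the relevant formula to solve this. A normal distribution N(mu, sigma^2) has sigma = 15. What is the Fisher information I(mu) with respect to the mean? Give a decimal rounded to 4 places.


The Fisher information for the mean of a normal distribution is I(mu) = 1/sigma^2.
sigma = 15, so sigma^2 = 225.
I(mu) = 1/225 = 0.0044

0.0044


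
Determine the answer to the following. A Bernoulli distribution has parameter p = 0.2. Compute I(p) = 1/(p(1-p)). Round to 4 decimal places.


For Bernoulli(p), Fisher information is I(p) = 1/(p*(1-p)).
p = 0.2, 1-p = 0.8.
p*(1-p) = 0.16.
I(p) = 1/0.16 = 6.2500

6.2500


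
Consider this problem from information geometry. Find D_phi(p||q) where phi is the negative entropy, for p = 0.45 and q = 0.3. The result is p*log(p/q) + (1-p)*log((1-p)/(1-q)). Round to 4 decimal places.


Bregman divergence with negative entropy generator:
D = p*log(p/q) + (1-p)*log((1-p)/(1-q)).
p = 0.45, q = 0.3.
p*log(p/q) = 0.45*log(0.45/0.3) = 0.182459.
(1-p)*log((1-p)/(1-q)) = 0.55*log(0.55/0.7) = -0.132639.
D = 0.182459 + -0.132639 = 0.0498

0.0498


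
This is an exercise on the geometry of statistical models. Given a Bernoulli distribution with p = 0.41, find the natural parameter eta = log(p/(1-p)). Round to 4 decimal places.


Natural parameter for Bernoulli: eta = log(p/(1-p)).
p = 0.41, 1-p = 0.59.
p/(1-p) = 0.694915.
eta = log(0.694915) = -0.3640

-0.3640


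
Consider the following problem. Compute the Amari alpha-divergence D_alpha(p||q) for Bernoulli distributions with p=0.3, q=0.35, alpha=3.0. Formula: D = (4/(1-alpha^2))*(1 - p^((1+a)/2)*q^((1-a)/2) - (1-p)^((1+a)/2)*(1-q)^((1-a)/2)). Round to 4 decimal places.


Amari alpha-divergence:
D = (4/(1-alpha^2))*(1 - p^((1+a)/2)*q^((1-a)/2) - (1-p)^((1+a)/2)*(1-q)^((1-a)/2)).
alpha = 3.0, p = 0.3, q = 0.35.
e1 = (1+alpha)/2 = 2.0, e2 = (1-alpha)/2 = -1.0.
t1 = p^e1 * q^e2 = 0.3^2.0 * 0.35^-1.0 = 0.257143.
t2 = (1-p)^e1 * (1-q)^e2 = 0.7^2.0 * 0.65^-1.0 = 0.753846.
4/(1-alpha^2) = -0.5.
D = -0.5*(1 - 0.257143 - 0.753846) = 0.0055

0.0055


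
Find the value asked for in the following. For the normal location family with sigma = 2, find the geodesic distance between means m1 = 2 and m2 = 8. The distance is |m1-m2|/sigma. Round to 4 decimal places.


On the fixed-variance normal subfamily, geodesic distance = |m1-m2|/sigma.
|2 - 8| = 6.
sigma = 2.
d = 6/2 = 3.0000

3.0000


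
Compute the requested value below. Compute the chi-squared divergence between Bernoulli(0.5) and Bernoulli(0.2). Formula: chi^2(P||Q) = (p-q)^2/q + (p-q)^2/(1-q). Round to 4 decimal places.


Chi-squared divergence between Bernoulli distributions:
chi^2 = (p-q)^2/q + (p-q)^2/(1-q).
p = 0.5, q = 0.2, p-q = 0.3.
(p-q)^2 = 0.09.
term1 = 0.09/0.2 = 0.45.
term2 = 0.09/0.8 = 0.1125.
chi^2 = 0.45 + 0.1125 = 0.5625

0.5625


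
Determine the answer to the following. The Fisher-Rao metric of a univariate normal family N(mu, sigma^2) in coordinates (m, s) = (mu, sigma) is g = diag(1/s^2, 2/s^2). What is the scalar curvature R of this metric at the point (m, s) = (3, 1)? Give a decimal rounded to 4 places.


The metric has the form g = (A dm^2 + B ds^2)/s^2 with A = 1, B = 2.
Substitute u = sqrt(A/B)*m: g = B*(du^2 + ds^2)/s^2, i.e. B times the
Poincare upper half-plane metric, which has constant Gaussian curvature -1.
Scaling a 2D metric by a constant c divides the Gaussian curvature by c,
so K = -1/B = -1/(2) = -0.5000 everywhere (the point (m, s) = (3, 1) is irrelevant:
the curvature is constant).
Scalar curvature in dimension 2: R = 2K = -2/(2) = -1.0000.

-1.0000


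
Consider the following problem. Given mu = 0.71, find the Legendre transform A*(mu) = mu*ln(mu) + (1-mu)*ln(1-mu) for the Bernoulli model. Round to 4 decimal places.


Legendre transform for Bernoulli:
A*(mu) = mu*log(mu) + (1-mu)*log(1-mu).
mu = 0.71, 1-mu = 0.29.
mu*log(mu) = 0.71*log(0.71) = -0.243168.
(1-mu)*log(1-mu) = 0.29*log(0.29) = -0.358984.
A* = -0.243168 + -0.358984 = -0.6022

-0.6022


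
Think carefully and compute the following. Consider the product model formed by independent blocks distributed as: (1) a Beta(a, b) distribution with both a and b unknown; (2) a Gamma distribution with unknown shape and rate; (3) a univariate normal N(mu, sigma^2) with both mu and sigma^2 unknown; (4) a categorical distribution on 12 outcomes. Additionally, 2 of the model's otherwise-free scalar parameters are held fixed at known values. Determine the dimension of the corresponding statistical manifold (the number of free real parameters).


The dimension of a statistical manifold equals the number of free
(independent) real parameters of the model. For a product of independent
blocks the parameter counts add.
- Beta (a, b): 2.
- Gamma (shape, rate): 2.
- normal (mu, sigma^2): 2.
- categorical on 12 outcomes (probabilities sum to 1): 12-1 = 11.
Total = 2 + 2 + 2 + 11 = 17.
2 parameter(s) fixed at known values: 17 - 2 = 15.
Dimension = 15

15


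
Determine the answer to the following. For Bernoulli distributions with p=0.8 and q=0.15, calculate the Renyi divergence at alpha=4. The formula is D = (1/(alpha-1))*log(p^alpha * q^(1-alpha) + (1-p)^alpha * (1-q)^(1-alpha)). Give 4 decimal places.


Renyi divergence of order alpha between Bernoulli distributions:
D = (1/(alpha-1))*log(p^alpha * q^(1-alpha) + (1-p)^alpha * (1-q)^(1-alpha)).
alpha = 4, p = 0.8, q = 0.15.
p^alpha * q^(1-alpha) = 0.8^4 * 0.15^-3 = 121.362963.
(1-p)^alpha * (1-q)^(1-alpha) = 0.2^4 * 0.85^-3 = 0.002605.
sum = 121.362963 + 0.002605 = 121.365568.
D = (1/3)*log(121.365568) = 1.5996

1.5996


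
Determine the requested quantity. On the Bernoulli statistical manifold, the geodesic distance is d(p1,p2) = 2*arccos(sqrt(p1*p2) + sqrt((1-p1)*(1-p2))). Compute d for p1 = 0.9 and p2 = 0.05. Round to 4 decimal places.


Geodesic distance on Bernoulli manifold:
d(p1,p2) = 2*arccos(sqrt(p1*p2) + sqrt((1-p1)*(1-p2))).
sqrt(p1*p2) = sqrt(0.9*0.05) = 0.212132.
sqrt((1-p1)*(1-p2)) = sqrt(0.1*0.95) = 0.308221.
arg = 0.212132 + 0.308221 = 0.520353.
d = 2*arccos(0.520353) = 2.0471

2.0471


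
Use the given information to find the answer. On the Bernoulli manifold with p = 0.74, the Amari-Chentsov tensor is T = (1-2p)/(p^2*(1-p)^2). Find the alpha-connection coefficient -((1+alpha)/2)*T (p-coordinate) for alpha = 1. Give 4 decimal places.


Skewness (Amari-Chentsov) tensor: T = (1-2p)/(p^2*(1-p)^2).
p = 0.74, 1-2p = -0.48, p^2 = 0.5476, (1-p)^2 = 0.0676.
T = -0.48/(0.5476 * 0.0676) = -12.966749.
In the p-coordinate, Gamma^(alpha) = Gamma^(0) - (alpha/2)*T with Gamma^(0) = (1/2)*g'(p) = -T/2,
so Gamma^(alpha) = -((1+alpha)/2)*T.
alpha = 1, -(1+alpha)/2 = -1.0.
Gamma = -1.0 * -12.966749 = 12.9667

12.9667


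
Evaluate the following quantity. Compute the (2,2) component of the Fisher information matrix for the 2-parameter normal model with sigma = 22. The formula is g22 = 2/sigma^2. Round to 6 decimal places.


For the 2-parameter normal family, the Fisher metric has:
  g11 = 1/sigma^2, g22 = 2/sigma^2.
sigma = 22, sigma^2 = 484.
g22 = 0.004132

0.004132


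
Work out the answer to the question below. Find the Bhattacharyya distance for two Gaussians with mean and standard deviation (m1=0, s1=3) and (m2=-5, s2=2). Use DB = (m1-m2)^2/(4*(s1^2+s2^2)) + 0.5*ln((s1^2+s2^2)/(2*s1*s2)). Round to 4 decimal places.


Bhattacharyya distance between two Gaussians:
DB = (m1-m2)^2/(4*(s1^2+s2^2)) + (1/2)*ln((s1^2+s2^2)/(2*s1*s2)).
(m1-m2)^2 = (5)^2 = 25.
s1^2+s2^2 = 9 + 4 = 13.
term1 = 25/52 = 0.480769.
term2 = 0.5*ln(13/12.0) = 0.040021.
DB = 0.480769 + 0.040021 = 0.5208

0.5208


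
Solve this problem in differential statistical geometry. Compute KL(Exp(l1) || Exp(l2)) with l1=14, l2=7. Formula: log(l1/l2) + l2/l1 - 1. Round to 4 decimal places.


KL divergence for exponential family:
KL = log(l1/l2) + l2/l1 - 1.
log(14/7) = 0.693147.
7/14 = 0.5.
KL = 0.693147 + 0.5 - 1 = 0.1931

0.1931


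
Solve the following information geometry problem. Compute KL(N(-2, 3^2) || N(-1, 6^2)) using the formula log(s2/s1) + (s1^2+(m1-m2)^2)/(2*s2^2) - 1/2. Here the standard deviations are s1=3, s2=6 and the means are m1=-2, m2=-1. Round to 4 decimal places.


KL divergence between normal distributions:
KL = log(s2/s1) + (s1^2 + (m1-m2)^2)/(2*s2^2) - 1/2.
log(6/3) = 0.693147.
(3^2 + (-2--1)^2)/(2*6^2) = (9 + 1)/72 = 0.138889.
KL = 0.693147 + 0.138889 - 0.5 = 0.3320

0.3320


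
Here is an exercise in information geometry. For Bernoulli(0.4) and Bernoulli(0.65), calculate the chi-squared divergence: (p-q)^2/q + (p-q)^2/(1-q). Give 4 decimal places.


Chi-squared divergence between Bernoulli distributions:
chi^2 = (p-q)^2/q + (p-q)^2/(1-q).
p = 0.4, q = 0.65, p-q = -0.25.
(p-q)^2 = 0.0625.
term1 = 0.0625/0.65 = 0.096154.
term2 = 0.0625/0.35 = 0.178571.
chi^2 = 0.096154 + 0.178571 = 0.2747

0.2747


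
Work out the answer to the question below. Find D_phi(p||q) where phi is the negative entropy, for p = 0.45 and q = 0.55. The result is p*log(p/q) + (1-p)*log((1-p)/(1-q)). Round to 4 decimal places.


Bregman divergence with negative entropy generator:
D = p*log(p/q) + (1-p)*log((1-p)/(1-q)).
p = 0.45, q = 0.55.
p*log(p/q) = 0.45*log(0.45/0.55) = -0.090302.
(1-p)*log((1-p)/(1-q)) = 0.55*log(0.55/0.45) = 0.110369.
D = -0.090302 + 0.110369 = 0.0201

0.0201


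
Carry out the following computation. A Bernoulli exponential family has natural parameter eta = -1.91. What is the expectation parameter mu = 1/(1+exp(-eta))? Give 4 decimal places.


Dual coordinate (expectation parameter) for Bernoulli:
mu = 1/(1+exp(-eta)).
eta = -1.91.
exp(-eta) = exp(1.91) = 6.753089.
mu = 1/(1+6.753089) = 0.1290

0.1290


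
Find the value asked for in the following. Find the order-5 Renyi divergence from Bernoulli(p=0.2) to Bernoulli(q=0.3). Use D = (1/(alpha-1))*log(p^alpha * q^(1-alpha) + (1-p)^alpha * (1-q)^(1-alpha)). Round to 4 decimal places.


Renyi divergence of order alpha between Bernoulli distributions:
D = (1/(alpha-1))*log(p^alpha * q^(1-alpha) + (1-p)^alpha * (1-q)^(1-alpha)).
alpha = 5, p = 0.2, q = 0.3.
p^alpha * q^(1-alpha) = 0.2^5 * 0.3^-4 = 0.039506.
(1-p)^alpha * (1-q)^(1-alpha) = 0.8^5 * 0.7^-4 = 1.364765.
sum = 0.039506 + 1.364765 = 1.404271.
D = (1/4)*log(1.404271) = 0.0849

0.0849


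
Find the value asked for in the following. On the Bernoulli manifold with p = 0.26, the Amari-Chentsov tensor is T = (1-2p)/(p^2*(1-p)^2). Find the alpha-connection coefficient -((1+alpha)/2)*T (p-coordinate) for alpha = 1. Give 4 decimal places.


Skewness (Amari-Chentsov) tensor: T = (1-2p)/(p^2*(1-p)^2).
p = 0.26, 1-2p = 0.48, p^2 = 0.0676, (1-p)^2 = 0.5476.
T = 0.48/(0.0676 * 0.5476) = 12.966749.
In the p-coordinate, Gamma^(alpha) = Gamma^(0) - (alpha/2)*T with Gamma^(0) = (1/2)*g'(p) = -T/2,
so Gamma^(alpha) = -((1+alpha)/2)*T.
alpha = 1, -(1+alpha)/2 = -1.0.
Gamma = -1.0 * 12.966749 = -12.9667

-12.9667


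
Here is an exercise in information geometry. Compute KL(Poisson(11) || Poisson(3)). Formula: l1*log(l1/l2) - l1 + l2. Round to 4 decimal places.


KL divergence for Poisson:
KL = l1*log(l1/l2) - l1 + l2.
l1 = 11, l2 = 3.
log(11/3) = 1.299283.
l1*log(l1/l2) = 11 * 1.299283 = 14.292113.
KL = 14.292113 - 11 + 3 = 6.2921

6.2921


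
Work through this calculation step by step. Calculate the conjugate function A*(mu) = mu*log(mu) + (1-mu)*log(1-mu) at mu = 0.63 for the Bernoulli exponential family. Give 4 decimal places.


Legendre transform for Bernoulli:
A*(mu) = mu*log(mu) + (1-mu)*log(1-mu).
mu = 0.63, 1-mu = 0.37.
mu*log(mu) = 0.63*log(0.63) = -0.291082.
(1-mu)*log(1-mu) = 0.37*log(0.37) = -0.367873.
A* = -0.291082 + -0.367873 = -0.6590

-0.6590


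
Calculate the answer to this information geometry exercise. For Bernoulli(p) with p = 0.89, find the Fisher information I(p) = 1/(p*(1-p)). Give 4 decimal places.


For Bernoulli(p), Fisher information is I(p) = 1/(p*(1-p)).
p = 0.89, 1-p = 0.11.
p*(1-p) = 0.0979.
I(p) = 1/0.0979 = 10.2145

10.2145


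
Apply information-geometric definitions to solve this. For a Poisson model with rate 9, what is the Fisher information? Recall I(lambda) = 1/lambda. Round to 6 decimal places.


Fisher information for Poisson: I(lambda) = 1/lambda.
lambda = 9.
I(lambda) = 1/9 = 0.111111

0.111111


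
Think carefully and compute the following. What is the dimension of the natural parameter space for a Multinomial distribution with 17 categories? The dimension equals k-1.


Exponential family dimension calculation:
For Multinomial with k=17 categories, dim = k-1 = 16.

16


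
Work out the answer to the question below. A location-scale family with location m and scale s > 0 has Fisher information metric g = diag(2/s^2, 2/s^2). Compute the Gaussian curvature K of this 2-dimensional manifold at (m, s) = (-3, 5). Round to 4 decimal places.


The metric has the form g = (A dm^2 + B ds^2)/s^2 with A = 2, B = 2.
Substitute u = sqrt(A/B)*m: g = B*(du^2 + ds^2)/s^2, i.e. B times the
Poincare upper half-plane metric, which has constant Gaussian curvature -1.
Scaling a 2D metric by a constant c divides the Gaussian curvature by c,
so K = -1/B = -1/(2) = -0.5000 everywhere (the point (m, s) = (-3, 5) is irrelevant:
the curvature is constant).
The requested Gaussian curvature is K = -0.5000.

-0.5000


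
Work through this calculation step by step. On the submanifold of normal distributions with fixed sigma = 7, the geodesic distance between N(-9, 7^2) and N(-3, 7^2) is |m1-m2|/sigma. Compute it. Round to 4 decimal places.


On the fixed-variance normal subfamily, geodesic distance = |m1-m2|/sigma.
|-9 - -3| = 6.
sigma = 7.
d = 6/7 = 0.8571

0.8571


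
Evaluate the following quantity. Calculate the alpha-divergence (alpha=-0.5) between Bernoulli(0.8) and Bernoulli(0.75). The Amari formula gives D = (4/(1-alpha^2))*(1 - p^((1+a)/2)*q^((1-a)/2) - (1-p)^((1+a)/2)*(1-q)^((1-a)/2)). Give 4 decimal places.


Amari alpha-divergence:
D = (4/(1-alpha^2))*(1 - p^((1+a)/2)*q^((1-a)/2) - (1-p)^((1+a)/2)*(1-q)^((1-a)/2)).
alpha = -0.5, p = 0.8, q = 0.75.
e1 = (1+alpha)/2 = 0.25, e2 = (1-alpha)/2 = 0.75.
t1 = p^e1 * q^e2 = 0.8^0.25 * 0.75^0.75 = 0.762199.
t2 = (1-p)^e1 * (1-q)^e2 = 0.2^0.25 * 0.25^0.75 = 0.236435.
4/(1-alpha^2) = 5.333333.
D = 5.333333*(1 - 0.762199 - 0.236435) = 0.0073

0.0073


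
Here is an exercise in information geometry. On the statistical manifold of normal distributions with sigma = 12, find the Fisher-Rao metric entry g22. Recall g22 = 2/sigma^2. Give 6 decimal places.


For the 2-parameter normal family, the Fisher metric has:
  g11 = 1/sigma^2, g22 = 2/sigma^2.
sigma = 12, sigma^2 = 144.
g22 = 0.013889

0.013889


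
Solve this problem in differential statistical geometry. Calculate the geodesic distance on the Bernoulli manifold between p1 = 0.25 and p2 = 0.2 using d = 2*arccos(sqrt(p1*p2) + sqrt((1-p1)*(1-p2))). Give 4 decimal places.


Geodesic distance on Bernoulli manifold:
d(p1,p2) = 2*arccos(sqrt(p1*p2) + sqrt((1-p1)*(1-p2))).
sqrt(p1*p2) = sqrt(0.25*0.2) = 0.223607.
sqrt((1-p1)*(1-p2)) = sqrt(0.75*0.8) = 0.774597.
arg = 0.223607 + 0.774597 = 0.998203.
d = 2*arccos(0.998203) = 0.1199

0.1199


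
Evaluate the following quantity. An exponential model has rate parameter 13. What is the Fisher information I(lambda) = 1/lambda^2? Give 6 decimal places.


Fisher information for exponential: I(lambda) = 1/lambda^2.
lambda = 13, lambda^2 = 169.
I = 1/169 = 0.005917

0.005917


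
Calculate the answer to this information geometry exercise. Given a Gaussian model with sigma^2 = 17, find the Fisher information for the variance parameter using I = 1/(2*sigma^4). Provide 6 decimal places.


Fisher information for variance: I(sigma^2) = 1/(2*sigma^4).
sigma^2 = 17, so sigma^4 = 289.
I = 1/(2*289) = 1/578 = 0.001730

0.001730


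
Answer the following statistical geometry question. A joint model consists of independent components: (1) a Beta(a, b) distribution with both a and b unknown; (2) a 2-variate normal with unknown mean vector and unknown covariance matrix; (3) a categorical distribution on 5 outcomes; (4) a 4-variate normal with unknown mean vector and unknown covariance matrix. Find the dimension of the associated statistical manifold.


The dimension of a statistical manifold equals the number of free
(independent) real parameters of the model. For a product of independent
blocks the parameter counts add.
- Beta (a, b): 2.
- 2-variate normal: 2 (mean) + 2*3/2 = 3 (symmetric covariance) = 5.
- categorical on 5 outcomes (probabilities sum to 1): 5-1 = 4.
- 4-variate normal: 4 (mean) + 4*5/2 = 10 (symmetric covariance) = 14.
Total = 2 + 5 + 4 + 14 = 25.
Dimension = 25

25


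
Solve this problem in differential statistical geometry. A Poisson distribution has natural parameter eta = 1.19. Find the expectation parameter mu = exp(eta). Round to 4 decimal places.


Expectation parameter for Poisson exponential family:
mu = exp(eta).
eta = 1.19.
mu = exp(1.19) = 3.2871

3.2871


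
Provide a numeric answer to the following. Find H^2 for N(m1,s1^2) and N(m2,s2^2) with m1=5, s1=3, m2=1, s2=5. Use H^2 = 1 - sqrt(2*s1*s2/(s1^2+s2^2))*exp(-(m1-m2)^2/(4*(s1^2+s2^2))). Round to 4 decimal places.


Squared Hellinger distance for Gaussians:
H^2 = 1 - sqrt(2*s1*s2/(s1^2+s2^2)) * exp(-(m1-m2)^2/(4*(s1^2+s2^2))).
s1^2 = 9, s2^2 = 25, s1^2+s2^2 = 34.
sqrt(2*3*5/(34)) = 0.939336.
(m1-m2)^2 = (4)^2 = 16.
exp(-16/(4*34)) = exp(-0.117647) = 0.88901.
H^2 = 1 - 0.939336*0.88901 = 0.1649

0.1649


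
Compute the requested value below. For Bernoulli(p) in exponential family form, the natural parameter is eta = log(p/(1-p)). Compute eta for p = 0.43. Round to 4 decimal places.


Natural parameter for Bernoulli: eta = log(p/(1-p)).
p = 0.43, 1-p = 0.57.
p/(1-p) = 0.754386.
eta = log(0.754386) = -0.2819

-0.2819


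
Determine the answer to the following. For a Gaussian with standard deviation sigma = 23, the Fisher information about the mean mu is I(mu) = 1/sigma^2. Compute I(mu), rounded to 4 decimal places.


The Fisher information for the mean of a normal distribution is I(mu) = 1/sigma^2.
sigma = 23, so sigma^2 = 529.
I(mu) = 1/529 = 0.0019

0.0019


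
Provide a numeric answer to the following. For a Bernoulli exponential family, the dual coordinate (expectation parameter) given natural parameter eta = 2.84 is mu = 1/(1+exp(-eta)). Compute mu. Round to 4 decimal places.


Dual coordinate (expectation parameter) for Bernoulli:
mu = 1/(1+exp(-eta)).
eta = 2.84.
exp(-eta) = exp(-2.84) = 0.058426.
mu = 1/(1+0.058426) = 0.9448

0.9448


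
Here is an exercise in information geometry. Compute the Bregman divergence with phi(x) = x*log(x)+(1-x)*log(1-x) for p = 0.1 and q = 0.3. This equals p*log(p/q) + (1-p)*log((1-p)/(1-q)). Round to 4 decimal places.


Bregman divergence with negative entropy generator:
D = p*log(p/q) + (1-p)*log((1-p)/(1-q)).
p = 0.1, q = 0.3.
p*log(p/q) = 0.1*log(0.1/0.3) = -0.109861.
(1-p)*log((1-p)/(1-q)) = 0.9*log(0.9/0.7) = 0.226183.
D = -0.109861 + 0.226183 = 0.1163

0.1163


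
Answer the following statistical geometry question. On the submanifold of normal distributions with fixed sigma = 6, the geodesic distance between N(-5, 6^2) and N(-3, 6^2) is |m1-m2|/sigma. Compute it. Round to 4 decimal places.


On the fixed-variance normal subfamily, geodesic distance = |m1-m2|/sigma.
|-5 - -3| = 2.
sigma = 6.
d = 2/6 = 0.3333

0.3333


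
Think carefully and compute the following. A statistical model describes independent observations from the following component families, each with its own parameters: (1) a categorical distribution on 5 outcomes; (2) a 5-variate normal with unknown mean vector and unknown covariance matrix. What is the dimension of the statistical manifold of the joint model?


The dimension of a statistical manifold equals the number of free
(independent) real parameters of the model. For a product of independent
blocks the parameter counts add.
- categorical on 5 outcomes (probabilities sum to 1): 5-1 = 4.
- 5-variate normal: 5 (mean) + 5*6/2 = 15 (symmetric covariance) = 20.
Total = 4 + 20 = 24.
Dimension = 24

24


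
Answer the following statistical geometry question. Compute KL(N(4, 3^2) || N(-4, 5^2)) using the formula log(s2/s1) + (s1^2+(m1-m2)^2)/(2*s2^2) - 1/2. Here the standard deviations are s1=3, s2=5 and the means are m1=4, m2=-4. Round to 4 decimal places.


KL divergence between normal distributions:
KL = log(s2/s1) + (s1^2 + (m1-m2)^2)/(2*s2^2) - 1/2.
log(5/3) = 0.510826.
(3^2 + (4--4)^2)/(2*5^2) = (9 + 64)/50 = 1.46.
KL = 0.510826 + 1.46 - 0.5 = 1.4708

1.4708


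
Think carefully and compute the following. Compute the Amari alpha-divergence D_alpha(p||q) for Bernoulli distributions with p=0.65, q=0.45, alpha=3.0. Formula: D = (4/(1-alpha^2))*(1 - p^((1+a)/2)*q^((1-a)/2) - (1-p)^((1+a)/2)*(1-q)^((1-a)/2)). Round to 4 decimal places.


Amari alpha-divergence:
D = (4/(1-alpha^2))*(1 - p^((1+a)/2)*q^((1-a)/2) - (1-p)^((1+a)/2)*(1-q)^((1-a)/2)).
alpha = 3.0, p = 0.65, q = 0.45.
e1 = (1+alpha)/2 = 2.0, e2 = (1-alpha)/2 = -1.0.
t1 = p^e1 * q^e2 = 0.65^2.0 * 0.45^-1.0 = 0.938889.
t2 = (1-p)^e1 * (1-q)^e2 = 0.35^2.0 * 0.55^-1.0 = 0.222727.
4/(1-alpha^2) = -0.5.
D = -0.5*(1 - 0.938889 - 0.222727) = 0.0808

0.0808


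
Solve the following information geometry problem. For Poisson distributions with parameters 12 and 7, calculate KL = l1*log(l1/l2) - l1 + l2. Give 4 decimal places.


KL divergence for Poisson:
KL = l1*log(l1/l2) - l1 + l2.
l1 = 12, l2 = 7.
log(12/7) = 0.538997.
l1*log(l1/l2) = 12 * 0.538997 = 6.467958.
KL = 6.467958 - 12 + 7 = 1.4680

1.4680


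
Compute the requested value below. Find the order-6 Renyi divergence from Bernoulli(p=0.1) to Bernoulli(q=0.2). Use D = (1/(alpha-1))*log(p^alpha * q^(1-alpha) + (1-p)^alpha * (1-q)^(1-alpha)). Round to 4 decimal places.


Renyi divergence of order alpha between Bernoulli distributions:
D = (1/(alpha-1))*log(p^alpha * q^(1-alpha) + (1-p)^alpha * (1-q)^(1-alpha)).
alpha = 6, p = 0.1, q = 0.2.
p^alpha * q^(1-alpha) = 0.1^6 * 0.2^-5 = 0.003125.
(1-p)^alpha * (1-q)^(1-alpha) = 0.9^6 * 0.8^-5 = 1.621829.
sum = 0.003125 + 1.621829 = 1.624954.
D = (1/5)*log(1.624954) = 0.0971

0.0971


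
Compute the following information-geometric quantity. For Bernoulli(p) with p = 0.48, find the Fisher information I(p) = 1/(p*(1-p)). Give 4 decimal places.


For Bernoulli(p), Fisher information is I(p) = 1/(p*(1-p)).
p = 0.48, 1-p = 0.52.
p*(1-p) = 0.2496.
I(p) = 1/0.2496 = 4.0064

4.0064


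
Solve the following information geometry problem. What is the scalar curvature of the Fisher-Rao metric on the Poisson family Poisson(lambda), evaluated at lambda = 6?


This family has a single free parameter, so its statistical manifold
is 1-dimensional. The Riemann curvature tensor of any 1-dimensional
Riemannian manifold vanishes identically, so R = 0.

0


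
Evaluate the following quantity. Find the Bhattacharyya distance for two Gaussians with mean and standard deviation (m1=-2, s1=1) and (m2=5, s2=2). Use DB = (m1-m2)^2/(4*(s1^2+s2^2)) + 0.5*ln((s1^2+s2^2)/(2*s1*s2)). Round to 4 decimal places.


Bhattacharyya distance between two Gaussians:
DB = (m1-m2)^2/(4*(s1^2+s2^2)) + (1/2)*ln((s1^2+s2^2)/(2*s1*s2)).
(m1-m2)^2 = (-7)^2 = 49.
s1^2+s2^2 = 1 + 4 = 5.
term1 = 49/20 = 2.45.
term2 = 0.5*ln(5/4.0) = 0.111572.
DB = 2.45 + 0.111572 = 2.5616

2.5616


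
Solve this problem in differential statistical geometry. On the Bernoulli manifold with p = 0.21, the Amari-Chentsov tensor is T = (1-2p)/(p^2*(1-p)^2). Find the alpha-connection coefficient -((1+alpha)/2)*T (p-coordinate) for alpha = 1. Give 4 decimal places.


Skewness (Amari-Chentsov) tensor: T = (1-2p)/(p^2*(1-p)^2).
p = 0.21, 1-2p = 0.58, p^2 = 0.0441, (1-p)^2 = 0.6241.
T = 0.58/(0.0441 * 0.6241) = 21.07343.
In the p-coordinate, Gamma^(alpha) = Gamma^(0) - (alpha/2)*T with Gamma^(0) = (1/2)*g'(p) = -T/2,
so Gamma^(alpha) = -((1+alpha)/2)*T.
alpha = 1, -(1+alpha)/2 = -1.0.
Gamma = -1.0 * 21.07343 = -21.0734

-21.0734


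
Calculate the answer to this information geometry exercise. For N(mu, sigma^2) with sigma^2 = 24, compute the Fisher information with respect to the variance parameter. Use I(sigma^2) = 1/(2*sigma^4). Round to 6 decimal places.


Fisher information for variance: I(sigma^2) = 1/(2*sigma^4).
sigma^2 = 24, so sigma^4 = 576.
I = 1/(2*576) = 1/1152 = 0.000868

0.000868


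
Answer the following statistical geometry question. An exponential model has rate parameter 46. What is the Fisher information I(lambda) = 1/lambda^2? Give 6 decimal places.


Fisher information for exponential: I(lambda) = 1/lambda^2.
lambda = 46, lambda^2 = 2116.
I = 1/2116 = 0.000473

0.000473


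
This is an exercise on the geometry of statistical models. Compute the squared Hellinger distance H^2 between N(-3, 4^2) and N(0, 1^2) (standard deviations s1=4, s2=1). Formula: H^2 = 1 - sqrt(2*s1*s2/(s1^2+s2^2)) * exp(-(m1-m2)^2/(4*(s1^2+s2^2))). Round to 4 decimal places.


Squared Hellinger distance for Gaussians:
H^2 = 1 - sqrt(2*s1*s2/(s1^2+s2^2)) * exp(-(m1-m2)^2/(4*(s1^2+s2^2))).
s1^2 = 16, s2^2 = 1, s1^2+s2^2 = 17.
sqrt(2*4*1/(17)) = 0.685994.
(m1-m2)^2 = (-3)^2 = 9.
exp(-9/(4*17)) = exp(-0.132353) = 0.876032.
H^2 = 1 - 0.685994*0.876032 = 0.3990

0.3990


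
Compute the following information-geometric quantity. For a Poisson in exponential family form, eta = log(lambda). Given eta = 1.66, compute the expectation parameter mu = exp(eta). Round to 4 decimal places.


Expectation parameter for Poisson exponential family:
mu = exp(eta).
eta = 1.66.
mu = exp(1.66) = 5.2593

5.2593


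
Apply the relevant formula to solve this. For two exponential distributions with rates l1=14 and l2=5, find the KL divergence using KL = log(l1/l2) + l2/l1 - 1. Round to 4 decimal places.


KL divergence for exponential family:
KL = log(l1/l2) + l2/l1 - 1.
log(14/5) = 1.029619.
5/14 = 0.357143.
KL = 1.029619 + 0.357143 - 1 = 0.3868

0.3868


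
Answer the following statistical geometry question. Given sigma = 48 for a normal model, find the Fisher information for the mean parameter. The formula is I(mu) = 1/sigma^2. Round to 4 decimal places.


The Fisher information for the mean of a normal distribution is I(mu) = 1/sigma^2.
sigma = 48, so sigma^2 = 2304.
I(mu) = 1/2304 = 0.0004

0.0004


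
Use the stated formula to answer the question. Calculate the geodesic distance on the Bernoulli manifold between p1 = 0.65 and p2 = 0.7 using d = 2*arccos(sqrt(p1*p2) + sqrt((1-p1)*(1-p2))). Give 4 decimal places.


Geodesic distance on Bernoulli manifold:
d(p1,p2) = 2*arccos(sqrt(p1*p2) + sqrt((1-p1)*(1-p2))).
sqrt(p1*p2) = sqrt(0.65*0.7) = 0.674537.
sqrt((1-p1)*(1-p2)) = sqrt(0.35*0.3) = 0.324037.
arg = 0.674537 + 0.324037 = 0.998574.
d = 2*arccos(0.998574) = 0.1068

0.1068


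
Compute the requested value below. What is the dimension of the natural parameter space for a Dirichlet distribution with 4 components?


Exponential family dimension calculation:
Dirichlet with 4 components has 4 natural parameters.

4


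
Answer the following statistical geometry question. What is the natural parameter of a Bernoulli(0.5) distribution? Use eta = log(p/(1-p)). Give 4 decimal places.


Natural parameter for Bernoulli: eta = log(p/(1-p)).
p = 0.5, 1-p = 0.5.
p/(1-p) = 1.0.
eta = log(1.0) = 0.0000

0.0000


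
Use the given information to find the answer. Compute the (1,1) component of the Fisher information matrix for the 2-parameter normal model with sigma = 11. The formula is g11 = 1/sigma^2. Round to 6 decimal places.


For the 2-parameter normal family, the Fisher metric has:
  g11 = 1/sigma^2, g22 = 2/sigma^2.
sigma = 11, sigma^2 = 121.
g11 = 0.008264

0.008264


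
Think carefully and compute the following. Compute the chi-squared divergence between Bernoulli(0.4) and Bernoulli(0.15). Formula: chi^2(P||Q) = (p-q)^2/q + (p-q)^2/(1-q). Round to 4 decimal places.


Chi-squared divergence between Bernoulli distributions:
chi^2 = (p-q)^2/q + (p-q)^2/(1-q).
p = 0.4, q = 0.15, p-q = 0.25.
(p-q)^2 = 0.0625.
term1 = 0.0625/0.15 = 0.416667.
term2 = 0.0625/0.85 = 0.073529.
chi^2 = 0.416667 + 0.073529 = 0.4902

0.4902


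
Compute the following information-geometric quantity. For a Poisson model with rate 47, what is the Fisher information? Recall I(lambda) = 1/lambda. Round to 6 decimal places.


Fisher information for Poisson: I(lambda) = 1/lambda.
lambda = 47.
I(lambda) = 1/47 = 0.021277

0.021277


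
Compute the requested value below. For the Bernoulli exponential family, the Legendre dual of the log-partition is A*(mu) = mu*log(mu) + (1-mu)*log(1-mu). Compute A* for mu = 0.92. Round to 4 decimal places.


Legendre transform for Bernoulli:
A*(mu) = mu*log(mu) + (1-mu)*log(1-mu).
mu = 0.92, 1-mu = 0.08.
mu*log(mu) = 0.92*log(0.92) = -0.076711.
(1-mu)*log(1-mu) = 0.08*log(0.08) = -0.202058.
A* = -0.076711 + -0.202058 = -0.2788

-0.2788


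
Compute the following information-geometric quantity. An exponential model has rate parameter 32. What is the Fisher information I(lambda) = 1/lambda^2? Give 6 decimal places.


Fisher information for exponential: I(lambda) = 1/lambda^2.
lambda = 32, lambda^2 = 1024.
I = 1/1024 = 0.000977

0.000977


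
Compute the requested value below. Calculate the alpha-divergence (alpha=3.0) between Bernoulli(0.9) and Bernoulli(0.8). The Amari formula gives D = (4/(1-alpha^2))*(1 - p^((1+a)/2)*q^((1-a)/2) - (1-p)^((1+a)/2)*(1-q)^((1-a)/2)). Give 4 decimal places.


Amari alpha-divergence:
D = (4/(1-alpha^2))*(1 - p^((1+a)/2)*q^((1-a)/2) - (1-p)^((1+a)/2)*(1-q)^((1-a)/2)).
alpha = 3.0, p = 0.9, q = 0.8.
e1 = (1+alpha)/2 = 2.0, e2 = (1-alpha)/2 = -1.0.
t1 = p^e1 * q^e2 = 0.9^2.0 * 0.8^-1.0 = 1.0125.
t2 = (1-p)^e1 * (1-q)^e2 = 0.1^2.0 * 0.2^-1.0 = 0.05.
4/(1-alpha^2) = -0.5.
D = -0.5*(1 - 1.0125 - 0.05) = 0.0313

0.0313


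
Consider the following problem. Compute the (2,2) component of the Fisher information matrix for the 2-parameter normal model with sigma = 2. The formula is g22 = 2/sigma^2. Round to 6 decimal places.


For the 2-parameter normal family, the Fisher metric has:
  g11 = 1/sigma^2, g22 = 2/sigma^2.
sigma = 2, sigma^2 = 4.
g22 = 0.500000

0.500000


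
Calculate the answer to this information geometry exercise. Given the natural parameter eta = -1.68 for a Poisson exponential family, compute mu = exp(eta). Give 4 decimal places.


Expectation parameter for Poisson exponential family:
mu = exp(eta).
eta = -1.68.
mu = exp(-1.68) = 0.1864

0.1864


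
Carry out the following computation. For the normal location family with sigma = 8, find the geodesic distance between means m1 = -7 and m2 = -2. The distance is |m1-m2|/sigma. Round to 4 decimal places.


On the fixed-variance normal subfamily, geodesic distance = |m1-m2|/sigma.
|-7 - -2| = 5.
sigma = 8.
d = 5/8 = 0.6250

0.6250


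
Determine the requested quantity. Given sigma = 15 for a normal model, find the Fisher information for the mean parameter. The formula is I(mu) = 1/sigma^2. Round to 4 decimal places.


The Fisher information for the mean of a normal distribution is I(mu) = 1/sigma^2.
sigma = 15, so sigma^2 = 225.
I(mu) = 1/225 = 0.0044

0.0044


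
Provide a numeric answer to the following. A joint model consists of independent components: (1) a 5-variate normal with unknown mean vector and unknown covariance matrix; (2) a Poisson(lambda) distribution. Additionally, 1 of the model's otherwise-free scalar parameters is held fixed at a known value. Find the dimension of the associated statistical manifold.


The dimension of a statistical manifold equals the number of free
(independent) real parameters of the model. For a product of independent
blocks the parameter counts add.
- 5-variate normal: 5 (mean) + 5*6/2 = 15 (symmetric covariance) = 20.
- Poisson (lambda): 1.
Total = 20 + 1 = 21.
1 parameter(s) fixed at known values: 21 - 1 = 20.
Dimension = 20

20


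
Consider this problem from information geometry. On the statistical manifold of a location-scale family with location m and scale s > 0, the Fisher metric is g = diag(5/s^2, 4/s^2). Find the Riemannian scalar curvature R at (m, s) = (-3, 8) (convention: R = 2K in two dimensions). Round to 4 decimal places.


The metric has the form g = (A dm^2 + B ds^2)/s^2 with A = 5, B = 4.
Substitute u = sqrt(A/B)*m: g = B*(du^2 + ds^2)/s^2, i.e. B times the
Poincare upper half-plane metric, which has constant Gaussian curvature -1.
Scaling a 2D metric by a constant c divides the Gaussian curvature by c,
so K = -1/B = -1/(4) = -0.2500 everywhere (the point (m, s) = (-3, 8) is irrelevant:
the curvature is constant).
Scalar curvature in dimension 2: R = 2K = -2/(4) = -0.5000.

-0.5000
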